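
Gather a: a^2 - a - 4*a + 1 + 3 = a^2 - 5*a + 4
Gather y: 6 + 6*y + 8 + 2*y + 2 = 8*y + 16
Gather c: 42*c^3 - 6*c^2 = 42*c^3 - 6*c^2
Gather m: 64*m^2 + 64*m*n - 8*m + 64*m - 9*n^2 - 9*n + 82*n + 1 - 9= 64*m^2 + m*(64*n + 56) - 9*n^2 + 73*n - 8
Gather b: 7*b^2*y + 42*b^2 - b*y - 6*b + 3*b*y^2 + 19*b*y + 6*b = b^2*(7*y + 42) + b*(3*y^2 + 18*y)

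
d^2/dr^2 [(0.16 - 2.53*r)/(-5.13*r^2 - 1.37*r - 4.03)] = ((2.53*r - 0.16)*(10.26*r + 1.37)*(20.52*r + 2.74) - (77.8734*r + 5.2906)*(5.13*r^2 + 1.37*r + 4.03))/(5.13*r^2 + 1.37*r + 4.03)^3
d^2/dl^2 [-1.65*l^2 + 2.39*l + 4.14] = -3.30000000000000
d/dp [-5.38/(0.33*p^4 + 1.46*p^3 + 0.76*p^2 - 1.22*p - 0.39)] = (7.1016*p^3 + 23.5644*p^2 + 8.1776*p - 6.5636)/(0.33*p^4 + 1.46*p^3 + 0.76*p^2 - 1.22*p - 0.39)^2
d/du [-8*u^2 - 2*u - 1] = -16*u - 2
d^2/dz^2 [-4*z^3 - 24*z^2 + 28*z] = -24*z - 48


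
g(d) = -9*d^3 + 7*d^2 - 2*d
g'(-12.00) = -4058.00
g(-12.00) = 16584.00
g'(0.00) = -2.00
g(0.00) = 0.00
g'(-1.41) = -75.42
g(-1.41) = 41.97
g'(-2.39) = -189.69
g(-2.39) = 167.63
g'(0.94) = -12.70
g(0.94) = -3.17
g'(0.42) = -0.88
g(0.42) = -0.27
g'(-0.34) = -9.88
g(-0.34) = 1.84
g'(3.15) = -225.81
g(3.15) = -218.15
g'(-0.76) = -28.24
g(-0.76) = 9.51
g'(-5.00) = -747.00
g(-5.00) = 1310.00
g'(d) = -27*d^2 + 14*d - 2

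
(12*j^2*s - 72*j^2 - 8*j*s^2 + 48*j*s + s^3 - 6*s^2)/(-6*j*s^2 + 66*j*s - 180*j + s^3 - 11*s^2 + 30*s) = (-2*j + s)/(s - 5)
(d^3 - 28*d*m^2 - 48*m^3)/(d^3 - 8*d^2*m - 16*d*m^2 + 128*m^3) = (d^2 - 4*d*m - 12*m^2)/(d^2 - 12*d*m + 32*m^2)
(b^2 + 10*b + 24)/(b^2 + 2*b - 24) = (b + 4)/(b - 4)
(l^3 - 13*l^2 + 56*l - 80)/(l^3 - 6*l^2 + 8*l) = (l^2 - 9*l + 20)/(l*(l - 2))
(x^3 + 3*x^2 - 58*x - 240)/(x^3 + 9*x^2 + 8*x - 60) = (x - 8)/(x - 2)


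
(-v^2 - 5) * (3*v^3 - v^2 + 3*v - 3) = -3*v^5 + v^4 - 18*v^3 + 8*v^2 - 15*v + 15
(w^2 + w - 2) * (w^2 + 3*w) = w^4 + 4*w^3 + w^2 - 6*w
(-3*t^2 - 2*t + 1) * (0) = 0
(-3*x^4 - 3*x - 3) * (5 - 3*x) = 9*x^5 - 15*x^4 + 9*x^2 - 6*x - 15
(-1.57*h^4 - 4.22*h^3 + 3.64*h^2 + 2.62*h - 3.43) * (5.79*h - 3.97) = -9.0903*h^5 - 18.2009*h^4 + 37.829*h^3 + 0.718999999999999*h^2 - 30.2611*h + 13.6171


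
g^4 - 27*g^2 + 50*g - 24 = (g - 4)*(g - 1)^2*(g + 6)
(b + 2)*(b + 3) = b^2 + 5*b + 6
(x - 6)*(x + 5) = x^2 - x - 30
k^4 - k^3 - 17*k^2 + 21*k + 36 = (k - 3)^2*(k + 1)*(k + 4)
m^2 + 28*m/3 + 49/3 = (m + 7/3)*(m + 7)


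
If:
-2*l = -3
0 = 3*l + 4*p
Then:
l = 3/2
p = -9/8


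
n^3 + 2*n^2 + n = n*(n + 1)^2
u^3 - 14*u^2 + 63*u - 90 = (u - 6)*(u - 5)*(u - 3)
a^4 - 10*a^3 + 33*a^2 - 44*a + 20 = (a - 5)*(a - 2)^2*(a - 1)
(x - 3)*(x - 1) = x^2 - 4*x + 3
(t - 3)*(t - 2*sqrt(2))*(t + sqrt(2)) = t^3 - 3*t^2 - sqrt(2)*t^2 - 4*t + 3*sqrt(2)*t + 12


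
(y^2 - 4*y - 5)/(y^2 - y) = (y^2 - 4*y - 5)/(y*(y - 1))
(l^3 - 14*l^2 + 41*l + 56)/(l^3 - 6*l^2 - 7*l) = (l - 8)/l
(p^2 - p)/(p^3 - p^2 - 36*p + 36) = p/(p^2 - 36)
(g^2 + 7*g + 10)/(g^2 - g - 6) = (g + 5)/(g - 3)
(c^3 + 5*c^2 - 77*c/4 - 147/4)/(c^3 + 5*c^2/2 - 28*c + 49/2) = (c + 3/2)/(c - 1)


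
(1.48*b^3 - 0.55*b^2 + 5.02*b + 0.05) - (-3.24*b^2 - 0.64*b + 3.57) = 1.48*b^3 + 2.69*b^2 + 5.66*b - 3.52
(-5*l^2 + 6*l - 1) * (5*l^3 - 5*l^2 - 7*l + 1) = -25*l^5 + 55*l^4 - 42*l^2 + 13*l - 1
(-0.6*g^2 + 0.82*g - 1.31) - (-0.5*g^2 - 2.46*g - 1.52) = -0.1*g^2 + 3.28*g + 0.21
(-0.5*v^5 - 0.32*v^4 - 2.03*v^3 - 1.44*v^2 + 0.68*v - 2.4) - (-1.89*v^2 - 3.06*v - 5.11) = -0.5*v^5 - 0.32*v^4 - 2.03*v^3 + 0.45*v^2 + 3.74*v + 2.71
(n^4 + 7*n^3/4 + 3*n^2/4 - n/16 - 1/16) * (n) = n^5 + 7*n^4/4 + 3*n^3/4 - n^2/16 - n/16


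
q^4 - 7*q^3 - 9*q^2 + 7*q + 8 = (q - 8)*(q - 1)*(q + 1)^2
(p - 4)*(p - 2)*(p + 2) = p^3 - 4*p^2 - 4*p + 16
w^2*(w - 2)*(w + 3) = w^4 + w^3 - 6*w^2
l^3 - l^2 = l^2*(l - 1)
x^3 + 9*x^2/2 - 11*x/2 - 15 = (x - 2)*(x + 3/2)*(x + 5)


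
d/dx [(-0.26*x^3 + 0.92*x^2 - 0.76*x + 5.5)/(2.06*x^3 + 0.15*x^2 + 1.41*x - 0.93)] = (-1.9342*x^4 + 2.398*x^3 - 31.8534*x^2 - 3.3612*x - 7.0482)/(4.2436*x^6 + 0.618*x^5 + 5.8317*x^4 - 3.4086*x^3 + 1.7091*x^2 - 2.6226*x + 0.8649)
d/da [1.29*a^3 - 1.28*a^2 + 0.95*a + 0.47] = 3.87*a^2 - 2.56*a + 0.95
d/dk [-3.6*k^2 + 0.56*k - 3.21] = 0.56 - 7.2*k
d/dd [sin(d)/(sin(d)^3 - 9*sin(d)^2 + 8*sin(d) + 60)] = (-2*sin(d)^3 + 9*sin(d)^2 + 60)*cos(d)/((sin(d) - 6)^2*(sin(d) - 5)^2*(sin(d) + 2)^2)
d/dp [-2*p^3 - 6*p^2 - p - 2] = -6*p^2 - 12*p - 1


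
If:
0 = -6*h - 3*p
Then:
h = -p/2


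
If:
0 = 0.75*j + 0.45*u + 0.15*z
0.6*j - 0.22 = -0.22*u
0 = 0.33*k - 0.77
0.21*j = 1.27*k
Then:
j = 14.11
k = 2.33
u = -37.48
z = 41.90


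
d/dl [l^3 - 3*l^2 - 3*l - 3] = 3*l^2 - 6*l - 3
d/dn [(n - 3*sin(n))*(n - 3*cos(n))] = -3*sqrt(2)*n*cos(n + pi/4) + 2*n - 3*sqrt(2)*sin(n + pi/4) + 9*cos(2*n)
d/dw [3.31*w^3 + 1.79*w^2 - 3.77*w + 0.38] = 9.93*w^2 + 3.58*w - 3.77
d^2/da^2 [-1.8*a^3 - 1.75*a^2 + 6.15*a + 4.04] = -10.8*a - 3.5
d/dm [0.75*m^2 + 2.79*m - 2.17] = 1.5*m + 2.79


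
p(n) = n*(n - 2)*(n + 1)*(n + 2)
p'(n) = n*(n - 2)*(n + 1) + n*(n - 2)*(n + 2) + n*(n + 1)*(n + 2) + (n - 2)*(n + 1)*(n + 2) = 4*n^3 + 3*n^2 - 8*n - 4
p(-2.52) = 9.00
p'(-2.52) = -28.80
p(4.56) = 425.78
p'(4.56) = 401.18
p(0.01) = -0.04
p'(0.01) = -4.08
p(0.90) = -5.45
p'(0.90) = -5.85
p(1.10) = -6.44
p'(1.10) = -3.85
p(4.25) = 313.77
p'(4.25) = 323.25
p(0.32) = -1.65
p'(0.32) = -6.12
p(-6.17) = 1086.76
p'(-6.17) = -779.97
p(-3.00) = 30.00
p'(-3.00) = -61.00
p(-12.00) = 18480.00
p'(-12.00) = -6388.00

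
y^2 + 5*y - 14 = (y - 2)*(y + 7)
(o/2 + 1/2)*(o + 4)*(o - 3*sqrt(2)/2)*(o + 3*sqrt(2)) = o^4/2 + 3*sqrt(2)*o^3/4 + 5*o^3/2 - 5*o^2/2 + 15*sqrt(2)*o^2/4 - 45*o/2 + 3*sqrt(2)*o - 18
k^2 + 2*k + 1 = (k + 1)^2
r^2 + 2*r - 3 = (r - 1)*(r + 3)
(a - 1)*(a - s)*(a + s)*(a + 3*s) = a^4 + 3*a^3*s - a^3 - a^2*s^2 - 3*a^2*s - 3*a*s^3 + a*s^2 + 3*s^3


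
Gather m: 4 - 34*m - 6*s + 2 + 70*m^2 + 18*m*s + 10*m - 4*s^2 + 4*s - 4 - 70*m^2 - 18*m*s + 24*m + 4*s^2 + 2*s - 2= 0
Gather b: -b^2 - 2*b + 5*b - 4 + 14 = -b^2 + 3*b + 10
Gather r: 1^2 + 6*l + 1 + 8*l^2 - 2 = 8*l^2 + 6*l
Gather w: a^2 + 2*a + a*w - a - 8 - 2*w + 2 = a^2 + a + w*(a - 2) - 6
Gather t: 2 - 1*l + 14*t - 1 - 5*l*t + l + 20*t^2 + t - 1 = 20*t^2 + t*(15 - 5*l)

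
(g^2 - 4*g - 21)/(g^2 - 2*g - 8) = (-g^2 + 4*g + 21)/(-g^2 + 2*g + 8)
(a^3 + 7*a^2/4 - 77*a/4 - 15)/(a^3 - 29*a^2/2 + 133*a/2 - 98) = (4*a^2 + 23*a + 15)/(2*(2*a^2 - 21*a + 49))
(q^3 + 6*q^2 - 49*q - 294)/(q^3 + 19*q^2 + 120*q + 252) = (q - 7)/(q + 6)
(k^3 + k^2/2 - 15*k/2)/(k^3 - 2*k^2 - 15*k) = (k - 5/2)/(k - 5)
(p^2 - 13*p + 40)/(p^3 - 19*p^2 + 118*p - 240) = 1/(p - 6)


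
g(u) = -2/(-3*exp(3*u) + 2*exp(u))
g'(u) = -2*(9*exp(3*u) - 2*exp(u))/(-3*exp(3*u) + 2*exp(u))^2 = 2*(2 - 9*exp(2*u))*exp(-u)/(3*exp(2*u) - 2)^2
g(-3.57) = -35.56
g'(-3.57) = 35.47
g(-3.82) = -45.64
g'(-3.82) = 45.57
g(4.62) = 0.00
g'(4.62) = -0.00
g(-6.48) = -651.97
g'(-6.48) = 651.97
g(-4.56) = -95.60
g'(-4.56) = 95.57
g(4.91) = 0.00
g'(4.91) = -0.00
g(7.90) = 0.00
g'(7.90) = -0.00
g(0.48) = 0.21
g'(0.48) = -0.78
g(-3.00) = -20.16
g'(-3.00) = 20.01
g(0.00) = 2.00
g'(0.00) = -14.00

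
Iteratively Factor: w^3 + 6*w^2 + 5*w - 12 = (w + 3)*(w^2 + 3*w - 4) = (w - 1)*(w + 3)*(w + 4)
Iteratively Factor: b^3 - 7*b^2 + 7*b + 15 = (b - 3)*(b^2 - 4*b - 5) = (b - 5)*(b - 3)*(b + 1)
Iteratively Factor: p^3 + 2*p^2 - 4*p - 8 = (p + 2)*(p^2 - 4) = (p + 2)^2*(p - 2)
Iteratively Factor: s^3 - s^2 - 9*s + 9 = (s + 3)*(s^2 - 4*s + 3) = (s - 3)*(s + 3)*(s - 1)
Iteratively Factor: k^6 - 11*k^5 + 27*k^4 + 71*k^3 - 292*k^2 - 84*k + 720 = (k - 3)*(k^5 - 8*k^4 + 3*k^3 + 80*k^2 - 52*k - 240) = (k - 3)*(k + 2)*(k^4 - 10*k^3 + 23*k^2 + 34*k - 120) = (k - 4)*(k - 3)*(k + 2)*(k^3 - 6*k^2 - k + 30) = (k - 5)*(k - 4)*(k - 3)*(k + 2)*(k^2 - k - 6) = (k - 5)*(k - 4)*(k - 3)*(k + 2)^2*(k - 3)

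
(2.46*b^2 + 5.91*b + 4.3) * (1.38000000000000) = 3.3948*b^2 + 8.1558*b + 5.934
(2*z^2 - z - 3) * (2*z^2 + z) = 4*z^4 - 7*z^2 - 3*z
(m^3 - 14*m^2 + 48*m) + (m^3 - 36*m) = 2*m^3 - 14*m^2 + 12*m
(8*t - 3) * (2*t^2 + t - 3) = 16*t^3 + 2*t^2 - 27*t + 9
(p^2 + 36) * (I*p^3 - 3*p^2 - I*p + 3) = I*p^5 - 3*p^4 + 35*I*p^3 - 105*p^2 - 36*I*p + 108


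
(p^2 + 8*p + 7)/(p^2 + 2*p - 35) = (p + 1)/(p - 5)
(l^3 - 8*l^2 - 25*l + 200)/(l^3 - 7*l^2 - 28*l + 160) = (l - 5)/(l - 4)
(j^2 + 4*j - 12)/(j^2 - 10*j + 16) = (j + 6)/(j - 8)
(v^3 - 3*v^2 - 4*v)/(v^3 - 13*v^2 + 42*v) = (v^2 - 3*v - 4)/(v^2 - 13*v + 42)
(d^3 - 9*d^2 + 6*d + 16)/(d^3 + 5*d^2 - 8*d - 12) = (d - 8)/(d + 6)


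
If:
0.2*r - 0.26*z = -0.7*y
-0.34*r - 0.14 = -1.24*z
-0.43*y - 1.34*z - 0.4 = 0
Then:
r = -1.97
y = 0.40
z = -0.43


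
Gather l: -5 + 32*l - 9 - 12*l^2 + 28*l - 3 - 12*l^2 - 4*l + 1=-24*l^2 + 56*l - 16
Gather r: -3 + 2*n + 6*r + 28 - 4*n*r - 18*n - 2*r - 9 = -16*n + r*(4 - 4*n) + 16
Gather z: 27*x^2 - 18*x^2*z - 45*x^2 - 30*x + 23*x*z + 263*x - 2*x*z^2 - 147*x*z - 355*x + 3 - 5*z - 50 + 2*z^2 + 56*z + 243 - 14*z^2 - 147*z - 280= -18*x^2 - 122*x + z^2*(-2*x - 12) + z*(-18*x^2 - 124*x - 96) - 84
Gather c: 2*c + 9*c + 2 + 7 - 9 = 11*c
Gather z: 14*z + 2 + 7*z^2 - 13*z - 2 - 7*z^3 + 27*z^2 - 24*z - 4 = -7*z^3 + 34*z^2 - 23*z - 4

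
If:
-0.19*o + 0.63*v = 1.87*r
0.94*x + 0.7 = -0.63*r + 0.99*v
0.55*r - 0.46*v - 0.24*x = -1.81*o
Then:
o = 0.321947036284994*x + 0.13915639314864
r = 0.365540265727993*x + 0.285220491232633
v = 1.18211148223094*x + 0.888574656036928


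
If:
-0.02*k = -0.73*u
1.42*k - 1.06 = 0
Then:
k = 0.75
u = 0.02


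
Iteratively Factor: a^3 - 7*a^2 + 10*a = (a - 2)*(a^2 - 5*a) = (a - 5)*(a - 2)*(a)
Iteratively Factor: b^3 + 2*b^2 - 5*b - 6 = (b - 2)*(b^2 + 4*b + 3) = (b - 2)*(b + 1)*(b + 3)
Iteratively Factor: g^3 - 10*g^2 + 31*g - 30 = (g - 2)*(g^2 - 8*g + 15) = (g - 5)*(g - 2)*(g - 3)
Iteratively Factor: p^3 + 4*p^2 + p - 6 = (p + 2)*(p^2 + 2*p - 3) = (p - 1)*(p + 2)*(p + 3)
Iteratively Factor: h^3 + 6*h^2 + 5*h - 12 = (h + 3)*(h^2 + 3*h - 4) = (h - 1)*(h + 3)*(h + 4)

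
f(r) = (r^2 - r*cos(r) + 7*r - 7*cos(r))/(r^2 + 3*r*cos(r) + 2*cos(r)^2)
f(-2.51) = -0.56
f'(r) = (r*sin(r) + 2*r + 7*sin(r) - cos(r) + 7)/(r^2 + 3*r*cos(r) + 2*cos(r)^2) + (r^2 - r*cos(r) + 7*r - 7*cos(r))*(3*r*sin(r) - 2*r + 4*sin(r)*cos(r) - 3*cos(r))/(r^2 + 3*r*cos(r) + 2*cos(r)^2)^2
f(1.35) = 3.37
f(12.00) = 1.21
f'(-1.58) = -11.13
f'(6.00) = -0.19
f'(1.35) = 8.02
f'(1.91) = 16.84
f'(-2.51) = -0.55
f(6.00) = 1.19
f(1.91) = 10.18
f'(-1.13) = -608.94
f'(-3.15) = -0.09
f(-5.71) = -0.43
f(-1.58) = -3.35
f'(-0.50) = 107.75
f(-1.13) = -46.96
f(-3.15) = -0.39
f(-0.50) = -18.89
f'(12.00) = -0.21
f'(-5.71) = -0.26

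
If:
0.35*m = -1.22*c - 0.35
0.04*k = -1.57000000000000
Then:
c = -0.286885245901639*m - 0.286885245901639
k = -39.25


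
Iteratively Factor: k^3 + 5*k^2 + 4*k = (k + 4)*(k^2 + k) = k*(k + 4)*(k + 1)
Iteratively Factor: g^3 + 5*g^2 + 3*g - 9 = (g - 1)*(g^2 + 6*g + 9) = (g - 1)*(g + 3)*(g + 3)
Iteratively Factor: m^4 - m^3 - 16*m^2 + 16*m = (m - 4)*(m^3 + 3*m^2 - 4*m) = m*(m - 4)*(m^2 + 3*m - 4) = m*(m - 4)*(m + 4)*(m - 1)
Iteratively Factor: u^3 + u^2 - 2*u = (u - 1)*(u^2 + 2*u) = (u - 1)*(u + 2)*(u)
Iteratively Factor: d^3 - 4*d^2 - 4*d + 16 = (d + 2)*(d^2 - 6*d + 8) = (d - 4)*(d + 2)*(d - 2)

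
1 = 1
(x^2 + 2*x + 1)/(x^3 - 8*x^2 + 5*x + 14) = (x + 1)/(x^2 - 9*x + 14)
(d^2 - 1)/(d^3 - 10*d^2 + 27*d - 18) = (d + 1)/(d^2 - 9*d + 18)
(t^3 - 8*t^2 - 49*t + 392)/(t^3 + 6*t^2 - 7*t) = (t^2 - 15*t + 56)/(t*(t - 1))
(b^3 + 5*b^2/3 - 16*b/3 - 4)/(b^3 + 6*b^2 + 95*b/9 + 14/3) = 3*(b - 2)/(3*b + 7)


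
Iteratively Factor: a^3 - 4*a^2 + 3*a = (a)*(a^2 - 4*a + 3) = a*(a - 1)*(a - 3)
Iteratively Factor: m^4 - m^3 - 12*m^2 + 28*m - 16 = (m - 2)*(m^3 + m^2 - 10*m + 8) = (m - 2)^2*(m^2 + 3*m - 4) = (m - 2)^2*(m - 1)*(m + 4)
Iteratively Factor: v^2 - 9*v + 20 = (v - 5)*(v - 4)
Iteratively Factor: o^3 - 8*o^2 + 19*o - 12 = (o - 1)*(o^2 - 7*o + 12) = (o - 3)*(o - 1)*(o - 4)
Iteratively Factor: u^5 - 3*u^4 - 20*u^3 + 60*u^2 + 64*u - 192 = (u + 4)*(u^4 - 7*u^3 + 8*u^2 + 28*u - 48) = (u - 4)*(u + 4)*(u^3 - 3*u^2 - 4*u + 12) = (u - 4)*(u + 2)*(u + 4)*(u^2 - 5*u + 6) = (u - 4)*(u - 3)*(u + 2)*(u + 4)*(u - 2)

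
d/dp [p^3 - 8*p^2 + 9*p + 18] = 3*p^2 - 16*p + 9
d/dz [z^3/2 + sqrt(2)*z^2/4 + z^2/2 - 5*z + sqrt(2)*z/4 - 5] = 3*z^2/2 + sqrt(2)*z/2 + z - 5 + sqrt(2)/4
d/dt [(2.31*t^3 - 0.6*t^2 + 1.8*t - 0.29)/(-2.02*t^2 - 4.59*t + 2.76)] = (-4.6662*t^4 - 21.2058*t^3 + 25.5168*t^2 - 4.4836*t + 3.6369)/(4.0804*t^4 + 18.5436*t^3 + 9.9177*t^2 - 25.3368*t + 7.6176)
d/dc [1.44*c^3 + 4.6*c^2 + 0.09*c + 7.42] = 4.32*c^2 + 9.2*c + 0.09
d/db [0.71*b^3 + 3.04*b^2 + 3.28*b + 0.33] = 2.13*b^2 + 6.08*b + 3.28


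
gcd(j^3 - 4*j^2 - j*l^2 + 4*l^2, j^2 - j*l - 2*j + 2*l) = j - l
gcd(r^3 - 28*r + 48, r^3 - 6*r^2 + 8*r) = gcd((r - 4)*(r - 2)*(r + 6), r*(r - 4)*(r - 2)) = r^2 - 6*r + 8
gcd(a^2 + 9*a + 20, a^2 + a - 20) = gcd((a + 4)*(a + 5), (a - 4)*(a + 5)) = a + 5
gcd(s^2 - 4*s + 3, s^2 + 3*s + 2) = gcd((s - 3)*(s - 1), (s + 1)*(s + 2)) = 1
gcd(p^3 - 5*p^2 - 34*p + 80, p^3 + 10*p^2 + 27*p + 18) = 1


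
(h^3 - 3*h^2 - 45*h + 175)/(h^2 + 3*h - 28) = (h^2 - 10*h + 25)/(h - 4)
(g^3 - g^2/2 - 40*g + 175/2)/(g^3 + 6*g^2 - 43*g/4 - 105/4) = 2*(g - 5)/(2*g + 3)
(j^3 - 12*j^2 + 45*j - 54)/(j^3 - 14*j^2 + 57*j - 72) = (j - 6)/(j - 8)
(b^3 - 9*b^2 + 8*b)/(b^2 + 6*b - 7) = b*(b - 8)/(b + 7)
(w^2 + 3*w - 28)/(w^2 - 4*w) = (w + 7)/w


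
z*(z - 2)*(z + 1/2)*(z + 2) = z^4 + z^3/2 - 4*z^2 - 2*z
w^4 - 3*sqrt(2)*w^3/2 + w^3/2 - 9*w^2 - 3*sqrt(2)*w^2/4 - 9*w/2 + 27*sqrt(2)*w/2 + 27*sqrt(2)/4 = (w - 3)*(w + 1/2)*(w + 3)*(w - 3*sqrt(2)/2)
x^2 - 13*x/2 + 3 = (x - 6)*(x - 1/2)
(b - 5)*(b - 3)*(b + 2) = b^3 - 6*b^2 - b + 30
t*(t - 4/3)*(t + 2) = t^3 + 2*t^2/3 - 8*t/3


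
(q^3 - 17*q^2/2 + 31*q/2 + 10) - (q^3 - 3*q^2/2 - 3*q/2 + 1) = -7*q^2 + 17*q + 9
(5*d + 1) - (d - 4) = 4*d + 5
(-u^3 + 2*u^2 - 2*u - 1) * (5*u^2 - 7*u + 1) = -5*u^5 + 17*u^4 - 25*u^3 + 11*u^2 + 5*u - 1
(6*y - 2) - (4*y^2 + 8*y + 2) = -4*y^2 - 2*y - 4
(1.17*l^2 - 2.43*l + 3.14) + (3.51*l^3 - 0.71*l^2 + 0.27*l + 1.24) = 3.51*l^3 + 0.46*l^2 - 2.16*l + 4.38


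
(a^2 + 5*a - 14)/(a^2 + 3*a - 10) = (a + 7)/(a + 5)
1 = 1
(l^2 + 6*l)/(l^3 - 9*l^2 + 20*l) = (l + 6)/(l^2 - 9*l + 20)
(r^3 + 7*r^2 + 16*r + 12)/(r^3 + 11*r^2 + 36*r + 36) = (r + 2)/(r + 6)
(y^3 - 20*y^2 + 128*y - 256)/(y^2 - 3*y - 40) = (y^2 - 12*y + 32)/(y + 5)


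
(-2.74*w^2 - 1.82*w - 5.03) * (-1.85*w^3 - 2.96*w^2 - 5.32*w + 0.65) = 5.069*w^5 + 11.4774*w^4 + 29.2695*w^3 + 22.7902*w^2 + 25.5766*w - 3.2695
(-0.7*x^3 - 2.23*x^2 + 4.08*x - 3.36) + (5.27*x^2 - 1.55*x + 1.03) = -0.7*x^3 + 3.04*x^2 + 2.53*x - 2.33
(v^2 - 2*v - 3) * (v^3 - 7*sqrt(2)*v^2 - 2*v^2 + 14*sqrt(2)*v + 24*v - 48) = v^5 - 7*sqrt(2)*v^4 - 4*v^4 + 25*v^3 + 28*sqrt(2)*v^3 - 90*v^2 - 7*sqrt(2)*v^2 - 42*sqrt(2)*v + 24*v + 144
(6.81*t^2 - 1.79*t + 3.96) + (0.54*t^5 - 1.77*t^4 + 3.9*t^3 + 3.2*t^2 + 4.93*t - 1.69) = 0.54*t^5 - 1.77*t^4 + 3.9*t^3 + 10.01*t^2 + 3.14*t + 2.27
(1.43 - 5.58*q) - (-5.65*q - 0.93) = 0.0700000000000003*q + 2.36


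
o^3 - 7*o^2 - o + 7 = (o - 7)*(o - 1)*(o + 1)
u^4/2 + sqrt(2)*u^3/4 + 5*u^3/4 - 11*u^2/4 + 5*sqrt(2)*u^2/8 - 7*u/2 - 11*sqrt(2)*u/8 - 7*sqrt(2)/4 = (u - 2)*(u + 7/2)*(sqrt(2)*u/2 + 1/2)*(sqrt(2)*u/2 + sqrt(2)/2)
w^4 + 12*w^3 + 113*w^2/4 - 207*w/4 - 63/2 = (w - 3/2)*(w + 1/2)*(w + 6)*(w + 7)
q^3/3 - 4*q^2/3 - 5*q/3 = q*(q/3 + 1/3)*(q - 5)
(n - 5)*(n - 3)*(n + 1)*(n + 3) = n^4 - 4*n^3 - 14*n^2 + 36*n + 45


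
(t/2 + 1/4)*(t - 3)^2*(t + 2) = t^4/2 - 7*t^3/4 - 5*t^2/2 + 33*t/4 + 9/2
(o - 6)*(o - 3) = o^2 - 9*o + 18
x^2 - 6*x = x*(x - 6)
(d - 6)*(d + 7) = d^2 + d - 42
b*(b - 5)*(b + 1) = b^3 - 4*b^2 - 5*b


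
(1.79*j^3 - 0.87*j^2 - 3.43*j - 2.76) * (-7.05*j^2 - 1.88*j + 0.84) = -12.6195*j^5 + 2.7683*j^4 + 27.3207*j^3 + 25.1756*j^2 + 2.3076*j - 2.3184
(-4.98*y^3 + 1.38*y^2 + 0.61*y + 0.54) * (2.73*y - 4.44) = -13.5954*y^4 + 25.8786*y^3 - 4.4619*y^2 - 1.2342*y - 2.3976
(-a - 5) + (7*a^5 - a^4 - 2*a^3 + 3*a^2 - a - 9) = 7*a^5 - a^4 - 2*a^3 + 3*a^2 - 2*a - 14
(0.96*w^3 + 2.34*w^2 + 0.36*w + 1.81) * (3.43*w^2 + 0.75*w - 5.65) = 3.2928*w^5 + 8.7462*w^4 - 2.4342*w^3 - 6.7427*w^2 - 0.6765*w - 10.2265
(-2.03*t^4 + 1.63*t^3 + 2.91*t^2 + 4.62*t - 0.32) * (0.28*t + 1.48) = -0.5684*t^5 - 2.548*t^4 + 3.2272*t^3 + 5.6004*t^2 + 6.748*t - 0.4736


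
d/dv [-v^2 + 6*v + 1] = 6 - 2*v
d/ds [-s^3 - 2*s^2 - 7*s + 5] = -3*s^2 - 4*s - 7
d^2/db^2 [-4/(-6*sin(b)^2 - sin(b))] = 4*(-144*sin(b) - 18 + 215/sin(b) + 36/sin(b)^2 + 2/sin(b)^3)/(6*sin(b) + 1)^3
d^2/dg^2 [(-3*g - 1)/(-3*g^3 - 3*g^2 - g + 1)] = 2*((3*g + 1)*(9*g^2 + 6*g + 1)^2 - 3*(9*g^2 + 6*g + (3*g + 1)^2 + 1)*(3*g^3 + 3*g^2 + g - 1))/(3*g^3 + 3*g^2 + g - 1)^3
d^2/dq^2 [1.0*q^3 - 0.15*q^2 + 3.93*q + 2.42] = 6.0*q - 0.3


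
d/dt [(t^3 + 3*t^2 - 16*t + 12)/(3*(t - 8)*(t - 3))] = (t^4 - 22*t^3 + 55*t^2 + 120*t - 252)/(3*(t^4 - 22*t^3 + 169*t^2 - 528*t + 576))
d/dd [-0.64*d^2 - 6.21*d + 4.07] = -1.28*d - 6.21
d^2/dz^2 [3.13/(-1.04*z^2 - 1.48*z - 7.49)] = (6.770816*z^2 + 9.635392*z - 3.13*(2.08*z + 1.48)*(4.16*z + 2.96) + 48.762896)/(1.04*z^2 + 1.48*z + 7.49)^3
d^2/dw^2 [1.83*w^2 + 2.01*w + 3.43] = 3.66000000000000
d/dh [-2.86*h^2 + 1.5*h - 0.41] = 1.5 - 5.72*h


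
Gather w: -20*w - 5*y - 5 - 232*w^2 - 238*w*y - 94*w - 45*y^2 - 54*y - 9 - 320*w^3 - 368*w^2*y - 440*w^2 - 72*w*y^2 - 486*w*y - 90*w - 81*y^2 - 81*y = -320*w^3 + w^2*(-368*y - 672) + w*(-72*y^2 - 724*y - 204) - 126*y^2 - 140*y - 14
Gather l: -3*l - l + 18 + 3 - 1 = 20 - 4*l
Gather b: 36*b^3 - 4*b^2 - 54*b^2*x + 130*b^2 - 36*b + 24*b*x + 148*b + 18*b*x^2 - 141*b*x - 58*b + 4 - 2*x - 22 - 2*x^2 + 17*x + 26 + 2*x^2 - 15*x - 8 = 36*b^3 + b^2*(126 - 54*x) + b*(18*x^2 - 117*x + 54)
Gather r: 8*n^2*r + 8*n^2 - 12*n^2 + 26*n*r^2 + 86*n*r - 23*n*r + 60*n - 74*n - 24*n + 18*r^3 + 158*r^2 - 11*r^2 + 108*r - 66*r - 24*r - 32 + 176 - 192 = -4*n^2 - 38*n + 18*r^3 + r^2*(26*n + 147) + r*(8*n^2 + 63*n + 18) - 48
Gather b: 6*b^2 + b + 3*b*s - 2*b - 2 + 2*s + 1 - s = 6*b^2 + b*(3*s - 1) + s - 1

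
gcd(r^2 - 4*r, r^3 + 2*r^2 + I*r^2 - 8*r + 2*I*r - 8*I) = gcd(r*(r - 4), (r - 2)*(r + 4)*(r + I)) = 1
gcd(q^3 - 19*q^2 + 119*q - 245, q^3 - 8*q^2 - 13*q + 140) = q^2 - 12*q + 35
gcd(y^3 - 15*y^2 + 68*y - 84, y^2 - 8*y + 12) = y^2 - 8*y + 12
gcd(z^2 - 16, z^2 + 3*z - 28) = z - 4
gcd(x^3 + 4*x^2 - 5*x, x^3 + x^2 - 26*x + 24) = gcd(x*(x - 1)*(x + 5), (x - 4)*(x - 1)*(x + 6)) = x - 1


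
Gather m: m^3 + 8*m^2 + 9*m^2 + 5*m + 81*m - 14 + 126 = m^3 + 17*m^2 + 86*m + 112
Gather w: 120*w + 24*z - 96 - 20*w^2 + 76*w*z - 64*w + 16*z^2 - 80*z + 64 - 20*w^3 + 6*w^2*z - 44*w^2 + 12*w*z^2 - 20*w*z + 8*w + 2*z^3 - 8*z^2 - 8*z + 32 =-20*w^3 + w^2*(6*z - 64) + w*(12*z^2 + 56*z + 64) + 2*z^3 + 8*z^2 - 64*z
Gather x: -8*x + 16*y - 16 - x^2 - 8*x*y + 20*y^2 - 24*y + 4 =-x^2 + x*(-8*y - 8) + 20*y^2 - 8*y - 12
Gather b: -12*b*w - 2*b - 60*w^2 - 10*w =b*(-12*w - 2) - 60*w^2 - 10*w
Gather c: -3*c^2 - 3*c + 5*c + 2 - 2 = -3*c^2 + 2*c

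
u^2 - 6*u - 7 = (u - 7)*(u + 1)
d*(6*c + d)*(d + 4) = 6*c*d^2 + 24*c*d + d^3 + 4*d^2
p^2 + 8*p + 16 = (p + 4)^2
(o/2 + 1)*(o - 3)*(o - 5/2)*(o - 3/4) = o^4/2 - 17*o^3/8 - 7*o^2/16 + 141*o/16 - 45/8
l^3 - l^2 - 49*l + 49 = (l - 7)*(l - 1)*(l + 7)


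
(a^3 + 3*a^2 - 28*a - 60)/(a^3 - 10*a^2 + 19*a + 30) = (a^2 + 8*a + 12)/(a^2 - 5*a - 6)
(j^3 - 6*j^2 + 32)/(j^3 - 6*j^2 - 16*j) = (j^2 - 8*j + 16)/(j*(j - 8))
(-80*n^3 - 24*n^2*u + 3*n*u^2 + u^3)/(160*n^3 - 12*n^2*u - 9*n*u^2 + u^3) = (4*n + u)/(-8*n + u)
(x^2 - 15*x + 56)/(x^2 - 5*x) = (x^2 - 15*x + 56)/(x*(x - 5))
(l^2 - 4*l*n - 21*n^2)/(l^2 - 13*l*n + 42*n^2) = (l + 3*n)/(l - 6*n)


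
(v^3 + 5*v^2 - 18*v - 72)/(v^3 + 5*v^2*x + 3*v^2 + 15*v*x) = (v^2 + 2*v - 24)/(v*(v + 5*x))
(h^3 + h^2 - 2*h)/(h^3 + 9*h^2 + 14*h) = (h - 1)/(h + 7)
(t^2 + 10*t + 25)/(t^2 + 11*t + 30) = (t + 5)/(t + 6)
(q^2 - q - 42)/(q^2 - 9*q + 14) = (q + 6)/(q - 2)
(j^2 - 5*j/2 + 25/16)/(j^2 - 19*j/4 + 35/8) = (4*j - 5)/(2*(2*j - 7))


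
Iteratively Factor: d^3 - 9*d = (d + 3)*(d^2 - 3*d) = (d - 3)*(d + 3)*(d)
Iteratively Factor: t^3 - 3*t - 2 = (t + 1)*(t^2 - t - 2) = (t + 1)^2*(t - 2)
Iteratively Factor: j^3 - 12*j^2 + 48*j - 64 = (j - 4)*(j^2 - 8*j + 16) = (j - 4)^2*(j - 4)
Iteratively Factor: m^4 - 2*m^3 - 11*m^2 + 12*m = (m + 3)*(m^3 - 5*m^2 + 4*m) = m*(m + 3)*(m^2 - 5*m + 4) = m*(m - 1)*(m + 3)*(m - 4)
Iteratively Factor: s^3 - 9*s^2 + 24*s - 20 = (s - 2)*(s^2 - 7*s + 10) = (s - 5)*(s - 2)*(s - 2)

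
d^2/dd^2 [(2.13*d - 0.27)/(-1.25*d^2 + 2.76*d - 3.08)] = (-(2.13*d - 0.27)*(2.5*d - 2.76)*(5.0*d - 5.52) + (15.975*d - 12.4326)*(1.25*d^2 - 2.76*d + 3.08))/(1.25*d^2 - 2.76*d + 3.08)^3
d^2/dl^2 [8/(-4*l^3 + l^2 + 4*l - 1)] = 16*((12*l - 1)*(4*l^3 - l^2 - 4*l + 1) - 4*(-6*l^2 + l + 2)^2)/(4*l^3 - l^2 - 4*l + 1)^3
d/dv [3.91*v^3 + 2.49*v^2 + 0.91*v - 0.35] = 11.73*v^2 + 4.98*v + 0.91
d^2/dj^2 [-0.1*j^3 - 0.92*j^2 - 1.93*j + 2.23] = -0.6*j - 1.84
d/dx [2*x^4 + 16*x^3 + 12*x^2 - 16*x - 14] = 8*x^3 + 48*x^2 + 24*x - 16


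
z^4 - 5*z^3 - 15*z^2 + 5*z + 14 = (z - 7)*(z - 1)*(z + 1)*(z + 2)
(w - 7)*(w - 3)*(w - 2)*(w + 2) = w^4 - 10*w^3 + 17*w^2 + 40*w - 84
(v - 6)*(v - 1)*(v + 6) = v^3 - v^2 - 36*v + 36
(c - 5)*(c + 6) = c^2 + c - 30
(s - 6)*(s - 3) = s^2 - 9*s + 18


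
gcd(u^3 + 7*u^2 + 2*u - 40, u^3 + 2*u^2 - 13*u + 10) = u^2 + 3*u - 10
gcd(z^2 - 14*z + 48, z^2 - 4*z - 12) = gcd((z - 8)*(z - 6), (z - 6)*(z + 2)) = z - 6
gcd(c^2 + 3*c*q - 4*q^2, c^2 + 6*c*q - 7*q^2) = -c + q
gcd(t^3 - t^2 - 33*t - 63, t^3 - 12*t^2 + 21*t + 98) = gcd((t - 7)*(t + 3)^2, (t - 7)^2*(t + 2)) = t - 7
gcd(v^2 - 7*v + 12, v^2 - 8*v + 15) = v - 3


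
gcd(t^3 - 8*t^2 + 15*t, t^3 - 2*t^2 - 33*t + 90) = t^2 - 8*t + 15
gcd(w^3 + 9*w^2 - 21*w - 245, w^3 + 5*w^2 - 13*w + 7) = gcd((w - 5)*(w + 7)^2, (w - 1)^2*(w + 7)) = w + 7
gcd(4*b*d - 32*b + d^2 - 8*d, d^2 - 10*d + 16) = d - 8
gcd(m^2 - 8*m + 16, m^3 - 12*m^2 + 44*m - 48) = m - 4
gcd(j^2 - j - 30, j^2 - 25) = j + 5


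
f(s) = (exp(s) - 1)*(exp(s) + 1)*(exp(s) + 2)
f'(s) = (exp(s) - 1)*(exp(s) + 1)*exp(s) + (exp(s) - 1)*(exp(s) + 2)*exp(s) + (exp(s) + 1)*(exp(s) + 2)*exp(s) = (3*exp(2*s) + 4*exp(s) - 1)*exp(s)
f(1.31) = 72.67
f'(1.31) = 203.96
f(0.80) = 16.70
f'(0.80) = 50.66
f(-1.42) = -2.11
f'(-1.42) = 0.03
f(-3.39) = -2.03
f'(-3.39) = -0.03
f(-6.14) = -2.00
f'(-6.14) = -0.00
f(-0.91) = -2.01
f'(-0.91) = 0.44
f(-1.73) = -2.11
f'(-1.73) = -0.03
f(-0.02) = -0.12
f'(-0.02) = 5.69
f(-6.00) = -2.00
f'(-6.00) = 0.00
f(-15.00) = -2.00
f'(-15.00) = 0.00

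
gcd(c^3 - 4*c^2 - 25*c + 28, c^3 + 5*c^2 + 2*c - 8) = c^2 + 3*c - 4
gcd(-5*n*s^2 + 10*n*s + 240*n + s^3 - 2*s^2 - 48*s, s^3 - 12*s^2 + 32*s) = s - 8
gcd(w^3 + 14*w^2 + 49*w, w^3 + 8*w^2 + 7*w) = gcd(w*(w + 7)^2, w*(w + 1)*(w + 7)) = w^2 + 7*w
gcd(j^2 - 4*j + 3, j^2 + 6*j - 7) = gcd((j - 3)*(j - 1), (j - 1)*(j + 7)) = j - 1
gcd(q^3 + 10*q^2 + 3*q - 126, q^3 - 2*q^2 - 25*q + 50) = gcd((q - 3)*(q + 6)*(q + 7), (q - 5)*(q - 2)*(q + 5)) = 1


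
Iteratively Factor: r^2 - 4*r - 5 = (r + 1)*(r - 5)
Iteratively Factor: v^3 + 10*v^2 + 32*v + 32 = (v + 2)*(v^2 + 8*v + 16) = (v + 2)*(v + 4)*(v + 4)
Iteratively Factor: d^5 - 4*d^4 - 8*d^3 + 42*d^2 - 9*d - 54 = (d - 2)*(d^4 - 2*d^3 - 12*d^2 + 18*d + 27) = (d - 3)*(d - 2)*(d^3 + d^2 - 9*d - 9) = (d - 3)*(d - 2)*(d + 3)*(d^2 - 2*d - 3) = (d - 3)^2*(d - 2)*(d + 3)*(d + 1)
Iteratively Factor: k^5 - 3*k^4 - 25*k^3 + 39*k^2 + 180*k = (k + 3)*(k^4 - 6*k^3 - 7*k^2 + 60*k) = (k - 4)*(k + 3)*(k^3 - 2*k^2 - 15*k) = (k - 4)*(k + 3)^2*(k^2 - 5*k) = (k - 5)*(k - 4)*(k + 3)^2*(k)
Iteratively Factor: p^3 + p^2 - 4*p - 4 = (p - 2)*(p^2 + 3*p + 2) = (p - 2)*(p + 1)*(p + 2)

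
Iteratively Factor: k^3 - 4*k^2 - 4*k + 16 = (k - 2)*(k^2 - 2*k - 8) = (k - 4)*(k - 2)*(k + 2)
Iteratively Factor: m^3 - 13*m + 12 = (m + 4)*(m^2 - 4*m + 3) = (m - 1)*(m + 4)*(m - 3)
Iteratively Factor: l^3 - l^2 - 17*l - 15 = (l + 1)*(l^2 - 2*l - 15) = (l - 5)*(l + 1)*(l + 3)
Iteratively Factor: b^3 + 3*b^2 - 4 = (b + 2)*(b^2 + b - 2) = (b + 2)^2*(b - 1)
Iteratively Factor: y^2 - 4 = (y + 2)*(y - 2)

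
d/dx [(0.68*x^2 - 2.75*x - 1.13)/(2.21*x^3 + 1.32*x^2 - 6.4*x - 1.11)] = (-1.5028*x^4 + 12.155*x^3 + 6.7699*x^2 + 1.4736*x - 4.1795)/(4.8841*x^6 + 5.8344*x^5 - 26.5456*x^4 - 21.8022*x^3 + 38.0296*x^2 + 14.208*x + 1.2321)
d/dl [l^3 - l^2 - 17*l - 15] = 3*l^2 - 2*l - 17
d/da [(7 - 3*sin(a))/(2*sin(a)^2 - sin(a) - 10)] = (6*sin(a)^2 - 28*sin(a) + 37)*cos(a)/(sin(a) + cos(2*a) + 9)^2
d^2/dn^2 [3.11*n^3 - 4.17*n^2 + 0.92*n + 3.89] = 18.66*n - 8.34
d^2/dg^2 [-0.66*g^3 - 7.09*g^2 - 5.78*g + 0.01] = -3.96*g - 14.18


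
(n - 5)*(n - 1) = n^2 - 6*n + 5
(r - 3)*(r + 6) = r^2 + 3*r - 18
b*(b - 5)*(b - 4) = b^3 - 9*b^2 + 20*b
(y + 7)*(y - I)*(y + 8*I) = y^3 + 7*y^2 + 7*I*y^2 + 8*y + 49*I*y + 56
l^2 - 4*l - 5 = (l - 5)*(l + 1)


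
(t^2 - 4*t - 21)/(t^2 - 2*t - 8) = (-t^2 + 4*t + 21)/(-t^2 + 2*t + 8)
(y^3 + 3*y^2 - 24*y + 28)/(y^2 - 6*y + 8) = (y^2 + 5*y - 14)/(y - 4)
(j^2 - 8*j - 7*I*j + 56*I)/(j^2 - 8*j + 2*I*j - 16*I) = (j - 7*I)/(j + 2*I)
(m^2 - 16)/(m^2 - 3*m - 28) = (m - 4)/(m - 7)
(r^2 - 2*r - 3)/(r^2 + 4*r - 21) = (r + 1)/(r + 7)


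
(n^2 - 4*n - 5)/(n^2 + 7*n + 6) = (n - 5)/(n + 6)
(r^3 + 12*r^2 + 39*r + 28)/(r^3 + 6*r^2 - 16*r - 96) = (r^2 + 8*r + 7)/(r^2 + 2*r - 24)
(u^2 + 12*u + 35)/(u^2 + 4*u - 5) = (u + 7)/(u - 1)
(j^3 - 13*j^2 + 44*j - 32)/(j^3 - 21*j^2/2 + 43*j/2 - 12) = 2*(j - 4)/(2*j - 3)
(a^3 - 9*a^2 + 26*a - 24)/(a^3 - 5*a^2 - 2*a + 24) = (a - 2)/(a + 2)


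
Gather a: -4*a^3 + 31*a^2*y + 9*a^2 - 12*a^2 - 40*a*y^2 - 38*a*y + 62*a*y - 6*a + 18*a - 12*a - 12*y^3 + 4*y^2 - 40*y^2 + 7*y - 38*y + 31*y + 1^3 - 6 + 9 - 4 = -4*a^3 + a^2*(31*y - 3) + a*(-40*y^2 + 24*y) - 12*y^3 - 36*y^2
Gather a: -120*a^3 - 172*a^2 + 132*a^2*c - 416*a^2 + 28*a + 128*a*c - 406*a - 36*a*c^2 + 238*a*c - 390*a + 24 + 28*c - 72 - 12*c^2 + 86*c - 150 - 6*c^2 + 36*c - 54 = -120*a^3 + a^2*(132*c - 588) + a*(-36*c^2 + 366*c - 768) - 18*c^2 + 150*c - 252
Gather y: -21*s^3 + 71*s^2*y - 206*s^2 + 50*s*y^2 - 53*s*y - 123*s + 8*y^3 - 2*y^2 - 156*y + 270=-21*s^3 - 206*s^2 - 123*s + 8*y^3 + y^2*(50*s - 2) + y*(71*s^2 - 53*s - 156) + 270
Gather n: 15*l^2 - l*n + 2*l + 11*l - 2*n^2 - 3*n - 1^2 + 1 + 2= 15*l^2 + 13*l - 2*n^2 + n*(-l - 3) + 2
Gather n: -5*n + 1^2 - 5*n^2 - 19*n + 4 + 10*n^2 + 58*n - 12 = 5*n^2 + 34*n - 7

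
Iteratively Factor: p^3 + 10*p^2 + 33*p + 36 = (p + 3)*(p^2 + 7*p + 12) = (p + 3)*(p + 4)*(p + 3)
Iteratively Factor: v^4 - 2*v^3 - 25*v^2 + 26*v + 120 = (v + 2)*(v^3 - 4*v^2 - 17*v + 60) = (v + 2)*(v + 4)*(v^2 - 8*v + 15) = (v - 5)*(v + 2)*(v + 4)*(v - 3)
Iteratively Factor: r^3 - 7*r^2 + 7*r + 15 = (r + 1)*(r^2 - 8*r + 15) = (r - 3)*(r + 1)*(r - 5)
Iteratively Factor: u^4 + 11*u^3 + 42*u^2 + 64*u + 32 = (u + 1)*(u^3 + 10*u^2 + 32*u + 32) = (u + 1)*(u + 4)*(u^2 + 6*u + 8) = (u + 1)*(u + 4)^2*(u + 2)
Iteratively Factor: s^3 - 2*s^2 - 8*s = (s)*(s^2 - 2*s - 8) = s*(s + 2)*(s - 4)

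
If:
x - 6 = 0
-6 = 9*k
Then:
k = -2/3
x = 6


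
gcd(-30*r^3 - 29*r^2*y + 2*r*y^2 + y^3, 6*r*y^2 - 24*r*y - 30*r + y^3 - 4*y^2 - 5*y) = 6*r + y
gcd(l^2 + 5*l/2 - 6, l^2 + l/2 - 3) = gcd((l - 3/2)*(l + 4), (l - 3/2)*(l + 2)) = l - 3/2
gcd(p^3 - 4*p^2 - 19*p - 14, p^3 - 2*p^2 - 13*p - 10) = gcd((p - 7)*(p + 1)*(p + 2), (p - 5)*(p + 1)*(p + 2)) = p^2 + 3*p + 2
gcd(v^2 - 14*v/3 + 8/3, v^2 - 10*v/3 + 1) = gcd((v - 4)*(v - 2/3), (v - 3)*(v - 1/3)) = 1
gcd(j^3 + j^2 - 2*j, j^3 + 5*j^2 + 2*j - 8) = j^2 + j - 2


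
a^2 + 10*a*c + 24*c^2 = (a + 4*c)*(a + 6*c)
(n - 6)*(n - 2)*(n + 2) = n^3 - 6*n^2 - 4*n + 24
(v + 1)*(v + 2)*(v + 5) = v^3 + 8*v^2 + 17*v + 10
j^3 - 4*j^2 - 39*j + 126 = (j - 7)*(j - 3)*(j + 6)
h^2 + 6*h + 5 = (h + 1)*(h + 5)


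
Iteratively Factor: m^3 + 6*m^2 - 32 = (m + 4)*(m^2 + 2*m - 8) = (m + 4)^2*(m - 2)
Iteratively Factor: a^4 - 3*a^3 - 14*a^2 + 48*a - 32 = (a - 1)*(a^3 - 2*a^2 - 16*a + 32) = (a - 4)*(a - 1)*(a^2 + 2*a - 8) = (a - 4)*(a - 2)*(a - 1)*(a + 4)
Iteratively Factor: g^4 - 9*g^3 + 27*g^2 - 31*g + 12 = (g - 3)*(g^3 - 6*g^2 + 9*g - 4) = (g - 3)*(g - 1)*(g^2 - 5*g + 4) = (g - 3)*(g - 1)^2*(g - 4)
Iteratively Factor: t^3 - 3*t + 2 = (t + 2)*(t^2 - 2*t + 1) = (t - 1)*(t + 2)*(t - 1)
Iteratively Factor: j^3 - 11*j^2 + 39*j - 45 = (j - 3)*(j^2 - 8*j + 15) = (j - 3)^2*(j - 5)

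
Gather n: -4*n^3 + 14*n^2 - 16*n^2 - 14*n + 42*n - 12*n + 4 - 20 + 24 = -4*n^3 - 2*n^2 + 16*n + 8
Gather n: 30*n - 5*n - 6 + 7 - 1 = 25*n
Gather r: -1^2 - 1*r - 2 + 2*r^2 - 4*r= 2*r^2 - 5*r - 3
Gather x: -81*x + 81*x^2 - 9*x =81*x^2 - 90*x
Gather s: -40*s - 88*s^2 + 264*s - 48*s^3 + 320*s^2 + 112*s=-48*s^3 + 232*s^2 + 336*s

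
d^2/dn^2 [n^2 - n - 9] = 2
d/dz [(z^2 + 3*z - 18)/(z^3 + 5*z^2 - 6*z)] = (-z^2 + 6*z - 3)/(z^2*(z^2 - 2*z + 1))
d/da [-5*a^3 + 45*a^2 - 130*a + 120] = -15*a^2 + 90*a - 130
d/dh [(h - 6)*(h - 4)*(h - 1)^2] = 4*h^3 - 36*h^2 + 90*h - 58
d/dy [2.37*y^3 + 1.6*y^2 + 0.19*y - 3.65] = 7.11*y^2 + 3.2*y + 0.19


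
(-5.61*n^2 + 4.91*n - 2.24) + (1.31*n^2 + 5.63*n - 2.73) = -4.3*n^2 + 10.54*n - 4.97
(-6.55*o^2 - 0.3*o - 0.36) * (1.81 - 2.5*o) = 16.375*o^3 - 11.1055*o^2 + 0.357*o - 0.6516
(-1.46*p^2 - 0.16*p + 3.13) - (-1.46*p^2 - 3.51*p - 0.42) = 3.35*p + 3.55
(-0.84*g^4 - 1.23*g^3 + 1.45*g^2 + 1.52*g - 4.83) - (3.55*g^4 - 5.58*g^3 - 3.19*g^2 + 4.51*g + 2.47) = -4.39*g^4 + 4.35*g^3 + 4.64*g^2 - 2.99*g - 7.3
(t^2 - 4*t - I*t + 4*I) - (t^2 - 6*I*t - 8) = -4*t + 5*I*t + 8 + 4*I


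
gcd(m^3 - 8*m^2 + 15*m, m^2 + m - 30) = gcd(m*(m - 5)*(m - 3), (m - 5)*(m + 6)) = m - 5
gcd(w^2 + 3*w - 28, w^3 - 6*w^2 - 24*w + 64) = 1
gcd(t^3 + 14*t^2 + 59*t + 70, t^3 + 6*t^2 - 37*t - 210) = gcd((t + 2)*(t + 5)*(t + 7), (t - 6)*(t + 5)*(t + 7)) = t^2 + 12*t + 35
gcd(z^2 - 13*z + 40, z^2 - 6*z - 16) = z - 8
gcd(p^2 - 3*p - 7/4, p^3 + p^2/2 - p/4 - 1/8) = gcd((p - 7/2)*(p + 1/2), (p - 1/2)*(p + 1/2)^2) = p + 1/2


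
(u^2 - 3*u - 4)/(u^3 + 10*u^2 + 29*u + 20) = (u - 4)/(u^2 + 9*u + 20)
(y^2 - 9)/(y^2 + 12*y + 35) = (y^2 - 9)/(y^2 + 12*y + 35)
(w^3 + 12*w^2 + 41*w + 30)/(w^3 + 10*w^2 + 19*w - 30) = (w + 1)/(w - 1)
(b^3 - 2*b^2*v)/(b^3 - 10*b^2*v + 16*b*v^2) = b/(b - 8*v)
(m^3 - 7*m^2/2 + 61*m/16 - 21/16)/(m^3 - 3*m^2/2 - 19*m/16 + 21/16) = (m - 1)/(m + 1)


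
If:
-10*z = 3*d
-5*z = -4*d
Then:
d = 0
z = 0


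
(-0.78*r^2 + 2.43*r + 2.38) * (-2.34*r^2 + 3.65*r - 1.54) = 1.8252*r^4 - 8.5332*r^3 + 4.5015*r^2 + 4.9448*r - 3.6652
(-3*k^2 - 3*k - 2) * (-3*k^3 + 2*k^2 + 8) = 9*k^5 + 3*k^4 - 28*k^2 - 24*k - 16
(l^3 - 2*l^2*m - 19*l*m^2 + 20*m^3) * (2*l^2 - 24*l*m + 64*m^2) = 2*l^5 - 28*l^4*m + 74*l^3*m^2 + 368*l^2*m^3 - 1696*l*m^4 + 1280*m^5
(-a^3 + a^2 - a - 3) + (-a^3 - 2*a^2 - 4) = -2*a^3 - a^2 - a - 7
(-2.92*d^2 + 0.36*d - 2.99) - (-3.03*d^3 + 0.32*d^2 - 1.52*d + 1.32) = 3.03*d^3 - 3.24*d^2 + 1.88*d - 4.31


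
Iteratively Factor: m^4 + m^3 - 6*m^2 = (m + 3)*(m^3 - 2*m^2) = m*(m + 3)*(m^2 - 2*m) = m*(m - 2)*(m + 3)*(m)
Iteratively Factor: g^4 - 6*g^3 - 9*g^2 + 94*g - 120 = (g - 2)*(g^3 - 4*g^2 - 17*g + 60) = (g - 5)*(g - 2)*(g^2 + g - 12) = (g - 5)*(g - 2)*(g + 4)*(g - 3)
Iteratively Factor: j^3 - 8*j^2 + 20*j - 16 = (j - 2)*(j^2 - 6*j + 8) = (j - 4)*(j - 2)*(j - 2)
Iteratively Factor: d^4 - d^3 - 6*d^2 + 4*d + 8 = (d - 2)*(d^3 + d^2 - 4*d - 4) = (d - 2)^2*(d^2 + 3*d + 2) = (d - 2)^2*(d + 1)*(d + 2)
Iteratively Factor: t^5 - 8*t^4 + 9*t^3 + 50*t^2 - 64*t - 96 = (t - 4)*(t^4 - 4*t^3 - 7*t^2 + 22*t + 24) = (t - 4)*(t - 3)*(t^3 - t^2 - 10*t - 8) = (t - 4)*(t - 3)*(t + 2)*(t^2 - 3*t - 4) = (t - 4)*(t - 3)*(t + 1)*(t + 2)*(t - 4)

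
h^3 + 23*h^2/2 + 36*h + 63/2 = (h + 3/2)*(h + 3)*(h + 7)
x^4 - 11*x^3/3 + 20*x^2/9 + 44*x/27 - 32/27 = (x - 8/3)*(x - 1)*(x - 2/3)*(x + 2/3)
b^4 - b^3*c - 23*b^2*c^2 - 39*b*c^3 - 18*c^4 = (b - 6*c)*(b + c)^2*(b + 3*c)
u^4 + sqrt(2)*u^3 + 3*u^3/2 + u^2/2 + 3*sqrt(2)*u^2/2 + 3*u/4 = u*(u + 3/2)*(u + sqrt(2)/2)^2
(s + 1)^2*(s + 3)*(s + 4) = s^4 + 9*s^3 + 27*s^2 + 31*s + 12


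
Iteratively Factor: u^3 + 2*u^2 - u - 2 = (u + 2)*(u^2 - 1) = (u + 1)*(u + 2)*(u - 1)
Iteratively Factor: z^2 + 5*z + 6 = (z + 3)*(z + 2)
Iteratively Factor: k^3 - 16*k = (k + 4)*(k^2 - 4*k) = k*(k + 4)*(k - 4)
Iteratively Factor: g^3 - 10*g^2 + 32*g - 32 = (g - 4)*(g^2 - 6*g + 8) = (g - 4)^2*(g - 2)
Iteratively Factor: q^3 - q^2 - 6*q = (q - 3)*(q^2 + 2*q) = (q - 3)*(q + 2)*(q)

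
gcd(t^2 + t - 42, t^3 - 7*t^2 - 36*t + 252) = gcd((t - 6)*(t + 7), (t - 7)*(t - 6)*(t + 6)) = t - 6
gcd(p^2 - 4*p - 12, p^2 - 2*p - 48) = 1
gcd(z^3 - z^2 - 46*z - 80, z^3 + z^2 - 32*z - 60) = z^2 + 7*z + 10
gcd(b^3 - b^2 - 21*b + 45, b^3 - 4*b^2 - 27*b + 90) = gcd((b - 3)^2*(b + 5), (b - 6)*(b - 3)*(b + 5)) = b^2 + 2*b - 15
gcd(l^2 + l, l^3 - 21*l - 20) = l + 1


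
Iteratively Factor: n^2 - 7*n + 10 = (n - 2)*(n - 5)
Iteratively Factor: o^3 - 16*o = (o + 4)*(o^2 - 4*o) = o*(o + 4)*(o - 4)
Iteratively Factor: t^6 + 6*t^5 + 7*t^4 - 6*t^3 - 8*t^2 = (t)*(t^5 + 6*t^4 + 7*t^3 - 6*t^2 - 8*t) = t*(t + 2)*(t^4 + 4*t^3 - t^2 - 4*t) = t^2*(t + 2)*(t^3 + 4*t^2 - t - 4) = t^2*(t - 1)*(t + 2)*(t^2 + 5*t + 4) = t^2*(t - 1)*(t + 2)*(t + 4)*(t + 1)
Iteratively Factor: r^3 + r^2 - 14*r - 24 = (r + 3)*(r^2 - 2*r - 8) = (r + 2)*(r + 3)*(r - 4)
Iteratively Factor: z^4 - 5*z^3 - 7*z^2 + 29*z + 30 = (z - 3)*(z^3 - 2*z^2 - 13*z - 10) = (z - 3)*(z + 2)*(z^2 - 4*z - 5) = (z - 3)*(z + 1)*(z + 2)*(z - 5)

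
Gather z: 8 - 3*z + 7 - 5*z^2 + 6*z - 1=-5*z^2 + 3*z + 14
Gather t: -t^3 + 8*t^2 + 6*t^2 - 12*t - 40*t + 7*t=-t^3 + 14*t^2 - 45*t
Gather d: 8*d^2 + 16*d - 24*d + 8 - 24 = 8*d^2 - 8*d - 16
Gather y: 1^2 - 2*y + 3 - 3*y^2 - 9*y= -3*y^2 - 11*y + 4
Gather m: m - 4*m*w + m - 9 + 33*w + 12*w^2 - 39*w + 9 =m*(2 - 4*w) + 12*w^2 - 6*w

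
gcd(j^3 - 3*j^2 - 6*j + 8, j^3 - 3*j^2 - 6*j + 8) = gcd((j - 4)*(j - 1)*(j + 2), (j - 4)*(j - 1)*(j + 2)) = j^3 - 3*j^2 - 6*j + 8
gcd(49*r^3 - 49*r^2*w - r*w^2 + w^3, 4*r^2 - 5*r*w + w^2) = r - w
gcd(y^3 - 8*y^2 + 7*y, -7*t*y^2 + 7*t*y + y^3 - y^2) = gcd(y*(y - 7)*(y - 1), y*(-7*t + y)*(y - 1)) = y^2 - y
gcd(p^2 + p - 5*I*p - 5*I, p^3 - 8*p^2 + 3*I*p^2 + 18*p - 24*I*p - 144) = 1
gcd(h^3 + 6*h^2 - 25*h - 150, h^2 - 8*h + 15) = h - 5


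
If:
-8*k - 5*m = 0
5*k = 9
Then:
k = 9/5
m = -72/25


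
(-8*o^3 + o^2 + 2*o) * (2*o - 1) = -16*o^4 + 10*o^3 + 3*o^2 - 2*o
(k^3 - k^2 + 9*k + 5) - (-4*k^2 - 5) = k^3 + 3*k^2 + 9*k + 10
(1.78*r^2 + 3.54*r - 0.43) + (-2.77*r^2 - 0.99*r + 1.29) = -0.99*r^2 + 2.55*r + 0.86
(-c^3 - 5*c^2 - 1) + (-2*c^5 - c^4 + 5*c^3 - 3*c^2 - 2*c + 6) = -2*c^5 - c^4 + 4*c^3 - 8*c^2 - 2*c + 5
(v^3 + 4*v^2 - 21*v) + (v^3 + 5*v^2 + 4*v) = 2*v^3 + 9*v^2 - 17*v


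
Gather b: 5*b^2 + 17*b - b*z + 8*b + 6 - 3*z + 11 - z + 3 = 5*b^2 + b*(25 - z) - 4*z + 20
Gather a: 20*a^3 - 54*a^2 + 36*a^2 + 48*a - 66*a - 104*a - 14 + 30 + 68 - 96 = 20*a^3 - 18*a^2 - 122*a - 12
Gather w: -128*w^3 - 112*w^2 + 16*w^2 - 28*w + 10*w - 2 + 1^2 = -128*w^3 - 96*w^2 - 18*w - 1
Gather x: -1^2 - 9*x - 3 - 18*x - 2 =-27*x - 6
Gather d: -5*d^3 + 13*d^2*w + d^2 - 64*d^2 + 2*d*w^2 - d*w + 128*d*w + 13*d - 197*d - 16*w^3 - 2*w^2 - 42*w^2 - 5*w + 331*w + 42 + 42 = -5*d^3 + d^2*(13*w - 63) + d*(2*w^2 + 127*w - 184) - 16*w^3 - 44*w^2 + 326*w + 84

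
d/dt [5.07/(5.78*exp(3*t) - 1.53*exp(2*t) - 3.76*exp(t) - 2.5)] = (-87.9138*exp(2*t) + 15.5142*exp(t) + 19.0632)*exp(t)/(-5.78*exp(3*t) + 1.53*exp(2*t) + 3.76*exp(t) + 2.5)^2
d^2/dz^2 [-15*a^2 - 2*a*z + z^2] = 2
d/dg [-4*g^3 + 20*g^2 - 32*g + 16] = -12*g^2 + 40*g - 32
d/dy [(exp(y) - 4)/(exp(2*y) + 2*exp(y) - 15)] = (-2*(exp(y) - 4)*(exp(y) + 1) + exp(2*y) + 2*exp(y) - 15)*exp(y)/(exp(2*y) + 2*exp(y) - 15)^2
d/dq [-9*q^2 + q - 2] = 1 - 18*q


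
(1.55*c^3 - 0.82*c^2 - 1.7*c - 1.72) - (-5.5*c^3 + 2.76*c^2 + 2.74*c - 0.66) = 7.05*c^3 - 3.58*c^2 - 4.44*c - 1.06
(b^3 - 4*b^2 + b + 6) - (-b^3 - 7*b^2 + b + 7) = 2*b^3 + 3*b^2 - 1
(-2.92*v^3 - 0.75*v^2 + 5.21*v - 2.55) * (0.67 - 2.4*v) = 7.008*v^4 - 0.1564*v^3 - 13.0065*v^2 + 9.6107*v - 1.7085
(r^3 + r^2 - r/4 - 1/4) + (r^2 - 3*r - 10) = r^3 + 2*r^2 - 13*r/4 - 41/4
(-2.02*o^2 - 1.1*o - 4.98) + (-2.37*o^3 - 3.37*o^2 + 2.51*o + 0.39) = -2.37*o^3 - 5.39*o^2 + 1.41*o - 4.59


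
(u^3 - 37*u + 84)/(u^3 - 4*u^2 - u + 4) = (u^2 + 4*u - 21)/(u^2 - 1)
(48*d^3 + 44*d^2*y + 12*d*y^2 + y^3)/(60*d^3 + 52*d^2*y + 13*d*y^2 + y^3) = (4*d + y)/(5*d + y)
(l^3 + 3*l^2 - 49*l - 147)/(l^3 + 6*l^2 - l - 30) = (l^2 - 49)/(l^2 + 3*l - 10)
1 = 1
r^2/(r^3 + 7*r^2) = 1/(r + 7)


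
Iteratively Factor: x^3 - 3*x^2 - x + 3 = (x - 3)*(x^2 - 1) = (x - 3)*(x + 1)*(x - 1)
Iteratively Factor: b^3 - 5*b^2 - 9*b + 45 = (b + 3)*(b^2 - 8*b + 15) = (b - 5)*(b + 3)*(b - 3)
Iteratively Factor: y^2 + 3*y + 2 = (y + 2)*(y + 1)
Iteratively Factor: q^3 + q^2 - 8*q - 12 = (q + 2)*(q^2 - q - 6) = (q - 3)*(q + 2)*(q + 2)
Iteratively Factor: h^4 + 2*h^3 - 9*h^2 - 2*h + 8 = (h - 1)*(h^3 + 3*h^2 - 6*h - 8) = (h - 2)*(h - 1)*(h^2 + 5*h + 4) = (h - 2)*(h - 1)*(h + 1)*(h + 4)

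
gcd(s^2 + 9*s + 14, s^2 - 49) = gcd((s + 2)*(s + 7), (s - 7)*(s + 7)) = s + 7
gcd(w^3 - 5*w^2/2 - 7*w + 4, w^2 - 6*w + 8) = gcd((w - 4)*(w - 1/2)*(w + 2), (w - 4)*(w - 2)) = w - 4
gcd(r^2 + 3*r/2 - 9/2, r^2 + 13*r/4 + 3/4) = r + 3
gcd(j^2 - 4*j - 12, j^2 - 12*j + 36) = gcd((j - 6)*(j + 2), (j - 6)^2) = j - 6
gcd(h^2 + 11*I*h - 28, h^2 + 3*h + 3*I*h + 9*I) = 1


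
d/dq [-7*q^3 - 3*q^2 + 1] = 3*q*(-7*q - 2)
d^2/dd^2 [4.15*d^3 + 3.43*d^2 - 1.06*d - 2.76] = 24.9*d + 6.86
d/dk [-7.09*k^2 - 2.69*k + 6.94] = -14.18*k - 2.69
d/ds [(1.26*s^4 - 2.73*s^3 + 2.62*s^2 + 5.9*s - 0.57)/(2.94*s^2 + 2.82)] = (7.4088*s^5 - 8.0262*s^4 + 14.2128*s^3 - 40.4418*s^2 + 18.1284*s + 16.638)/(8.6436*s^4 + 16.5816*s^2 + 7.9524)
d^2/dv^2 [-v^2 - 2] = -2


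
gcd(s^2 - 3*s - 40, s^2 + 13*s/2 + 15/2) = s + 5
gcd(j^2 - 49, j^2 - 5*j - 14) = j - 7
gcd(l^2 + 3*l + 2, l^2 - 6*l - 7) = l + 1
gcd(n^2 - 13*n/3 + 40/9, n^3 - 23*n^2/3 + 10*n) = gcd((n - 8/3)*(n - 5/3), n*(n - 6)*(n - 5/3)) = n - 5/3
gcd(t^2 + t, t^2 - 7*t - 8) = t + 1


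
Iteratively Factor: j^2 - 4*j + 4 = (j - 2)*(j - 2)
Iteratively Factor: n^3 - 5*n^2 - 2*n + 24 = (n - 3)*(n^2 - 2*n - 8) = (n - 3)*(n + 2)*(n - 4)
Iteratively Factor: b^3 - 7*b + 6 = (b - 1)*(b^2 + b - 6) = (b - 2)*(b - 1)*(b + 3)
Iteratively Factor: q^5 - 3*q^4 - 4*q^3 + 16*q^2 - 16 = (q - 2)*(q^4 - q^3 - 6*q^2 + 4*q + 8) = (q - 2)*(q + 2)*(q^3 - 3*q^2 + 4) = (q - 2)*(q + 1)*(q + 2)*(q^2 - 4*q + 4) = (q - 2)^2*(q + 1)*(q + 2)*(q - 2)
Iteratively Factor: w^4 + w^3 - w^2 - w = (w)*(w^3 + w^2 - w - 1) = w*(w - 1)*(w^2 + 2*w + 1) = w*(w - 1)*(w + 1)*(w + 1)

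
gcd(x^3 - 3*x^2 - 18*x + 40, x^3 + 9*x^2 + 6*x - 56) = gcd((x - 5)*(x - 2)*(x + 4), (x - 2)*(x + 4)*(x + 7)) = x^2 + 2*x - 8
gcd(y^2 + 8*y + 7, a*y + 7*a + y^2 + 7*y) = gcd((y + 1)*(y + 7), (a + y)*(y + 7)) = y + 7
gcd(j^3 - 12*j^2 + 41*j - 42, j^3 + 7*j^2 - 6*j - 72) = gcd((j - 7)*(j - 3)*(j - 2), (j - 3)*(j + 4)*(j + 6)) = j - 3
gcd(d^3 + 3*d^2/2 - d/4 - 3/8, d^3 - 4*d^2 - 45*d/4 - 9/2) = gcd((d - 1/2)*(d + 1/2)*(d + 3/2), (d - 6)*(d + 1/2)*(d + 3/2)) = d^2 + 2*d + 3/4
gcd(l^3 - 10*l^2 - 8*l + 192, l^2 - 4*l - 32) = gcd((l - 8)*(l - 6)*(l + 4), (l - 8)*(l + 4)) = l^2 - 4*l - 32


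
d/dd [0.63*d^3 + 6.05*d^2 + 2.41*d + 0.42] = 1.89*d^2 + 12.1*d + 2.41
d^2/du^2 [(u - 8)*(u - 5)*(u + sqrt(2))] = 6*u - 26 + 2*sqrt(2)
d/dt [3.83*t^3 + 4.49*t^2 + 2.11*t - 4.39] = 11.49*t^2 + 8.98*t + 2.11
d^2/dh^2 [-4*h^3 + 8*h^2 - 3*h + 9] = 16 - 24*h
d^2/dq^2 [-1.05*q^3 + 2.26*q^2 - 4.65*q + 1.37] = 4.52 - 6.3*q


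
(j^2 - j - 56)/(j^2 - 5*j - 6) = (-j^2 + j + 56)/(-j^2 + 5*j + 6)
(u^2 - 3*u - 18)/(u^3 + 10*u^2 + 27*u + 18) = (u - 6)/(u^2 + 7*u + 6)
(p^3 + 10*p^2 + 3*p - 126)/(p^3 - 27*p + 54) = (p + 7)/(p - 3)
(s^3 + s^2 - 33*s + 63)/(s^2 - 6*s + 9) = s + 7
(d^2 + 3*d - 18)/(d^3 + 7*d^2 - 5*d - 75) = (d + 6)/(d^2 + 10*d + 25)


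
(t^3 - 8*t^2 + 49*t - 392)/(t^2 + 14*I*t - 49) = (t^2 - t*(8 + 7*I) + 56*I)/(t + 7*I)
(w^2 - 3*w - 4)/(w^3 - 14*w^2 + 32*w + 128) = (w^2 - 3*w - 4)/(w^3 - 14*w^2 + 32*w + 128)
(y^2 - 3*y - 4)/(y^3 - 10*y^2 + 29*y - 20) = (y + 1)/(y^2 - 6*y + 5)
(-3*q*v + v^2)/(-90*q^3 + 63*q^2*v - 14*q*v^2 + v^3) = v/(30*q^2 - 11*q*v + v^2)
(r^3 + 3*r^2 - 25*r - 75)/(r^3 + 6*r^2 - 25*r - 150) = (r + 3)/(r + 6)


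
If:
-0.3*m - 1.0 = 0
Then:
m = -3.33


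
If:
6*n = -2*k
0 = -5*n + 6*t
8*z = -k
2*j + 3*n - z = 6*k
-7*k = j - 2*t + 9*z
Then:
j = 0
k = 0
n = 0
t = 0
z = 0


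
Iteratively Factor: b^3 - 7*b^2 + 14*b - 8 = (b - 1)*(b^2 - 6*b + 8) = (b - 4)*(b - 1)*(b - 2)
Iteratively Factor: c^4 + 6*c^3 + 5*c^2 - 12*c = (c + 3)*(c^3 + 3*c^2 - 4*c) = (c - 1)*(c + 3)*(c^2 + 4*c) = c*(c - 1)*(c + 3)*(c + 4)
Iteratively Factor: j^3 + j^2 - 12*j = (j - 3)*(j^2 + 4*j) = j*(j - 3)*(j + 4)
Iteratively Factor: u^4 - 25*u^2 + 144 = (u - 3)*(u^3 + 3*u^2 - 16*u - 48) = (u - 3)*(u + 3)*(u^2 - 16) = (u - 4)*(u - 3)*(u + 3)*(u + 4)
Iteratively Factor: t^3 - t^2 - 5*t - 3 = (t + 1)*(t^2 - 2*t - 3) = (t + 1)^2*(t - 3)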